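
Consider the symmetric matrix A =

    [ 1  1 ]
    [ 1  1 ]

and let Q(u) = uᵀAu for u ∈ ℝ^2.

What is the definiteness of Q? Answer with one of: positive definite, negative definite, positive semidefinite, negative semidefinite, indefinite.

For the 2×2 matrix [[1, 1], [1, 1]]: det = 1·1 − (1)² = 0, trace = 2.
det = 0 so one eigenvalue is zero; the form is semidefinite with the sign of the trace.

positive semidefinite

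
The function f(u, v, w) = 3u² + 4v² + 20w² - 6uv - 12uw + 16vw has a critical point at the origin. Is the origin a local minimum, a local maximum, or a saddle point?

local minimum

The Hessian at the origin is H = [[6, -6, -12], [-6, 8, 16], [-12, 16, 40]].
Row-reducing H symmetrically gives the diagonal entries 6, 2, 8.
So there are 3 positive pivots.
H is positive definite, so the origin is a strict local minimum.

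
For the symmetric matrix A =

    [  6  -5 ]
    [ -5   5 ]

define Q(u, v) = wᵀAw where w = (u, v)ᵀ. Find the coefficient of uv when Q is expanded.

The coefficient of uv is A[1,2] + A[2,1] = 2·(-5) = -10.

-10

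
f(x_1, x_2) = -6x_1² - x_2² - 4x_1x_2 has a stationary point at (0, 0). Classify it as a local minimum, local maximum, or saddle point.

The Hessian at the origin is H = [[-12, -4], [-4, -2]].
det H = -12·-2 − (-4)² = 8 > 0 and H[1,1] = -12 < 0, so H is negative definite.
Therefore the origin is a local maximum.

local maximum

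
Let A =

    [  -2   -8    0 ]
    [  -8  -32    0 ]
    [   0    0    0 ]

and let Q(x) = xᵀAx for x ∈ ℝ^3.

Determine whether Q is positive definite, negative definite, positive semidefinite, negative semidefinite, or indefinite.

negative semidefinite

Applying the same elementary operations to the rows and columns of A produces a congruent diagonal matrix with entries -2, 0, 0.
That gives 1 negative, 2 zero pivots.
Hence Q is negative semidefinite.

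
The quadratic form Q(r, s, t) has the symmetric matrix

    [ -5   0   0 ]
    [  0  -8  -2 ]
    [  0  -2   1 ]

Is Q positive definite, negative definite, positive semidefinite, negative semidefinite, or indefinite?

An LDLᵀ factorisation of A has diagonal entries -5, -8, 3/2.
That gives 1 positive, 2 negative pivots.
Hence Q is indefinite.

indefinite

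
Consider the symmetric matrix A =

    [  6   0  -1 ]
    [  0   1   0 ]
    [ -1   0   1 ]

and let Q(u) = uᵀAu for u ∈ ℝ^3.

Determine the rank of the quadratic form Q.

3

Symmetric row and column elimination reduces A to a congruent diagonal form with pivots 6, 1, 5/6.
Counting signs: 3 positive.
The rank is the number of nonzero pivots: 3.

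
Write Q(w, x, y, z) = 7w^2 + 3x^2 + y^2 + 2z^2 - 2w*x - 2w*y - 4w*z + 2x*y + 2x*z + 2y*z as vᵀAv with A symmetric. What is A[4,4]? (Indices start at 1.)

2

The coefficient of z^2 in Q is 2, and that is exactly A[4,4].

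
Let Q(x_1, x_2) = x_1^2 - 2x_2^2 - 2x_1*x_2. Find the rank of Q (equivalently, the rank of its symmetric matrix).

The associated matrix is A = [[1, -1], [-1, -2]].
An LDLᵀ factorisation of A has diagonal entries 1, -3.
So there are 1 positive, 1 negative pivots.
The rank is the number of nonzero pivots: 2.

2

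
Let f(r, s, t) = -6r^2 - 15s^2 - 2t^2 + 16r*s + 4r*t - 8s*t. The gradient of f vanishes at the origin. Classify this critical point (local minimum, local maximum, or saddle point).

local maximum

The Hessian at the origin is H = [[-12, 16, 4], [16, -30, -8], [4, -8, -4]].
Congruent diagonalization of H (simultaneous row and column reduction) yields pivots -12, -26/3, -24/13.
So there are 3 negative pivots.
H is negative definite, so the origin is a strict local maximum.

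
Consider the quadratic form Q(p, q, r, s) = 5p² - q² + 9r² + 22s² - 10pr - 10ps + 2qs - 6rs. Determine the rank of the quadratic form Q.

4

The symmetric matrix is A = [[5, 0, -5, -5], [0, -1, 0, 1], [-5, 0, 9, -3], [-5, 1, -3, 22]].
An LDLᵀ factorisation of A has diagonal entries 5, -1, 4, 2.
So there are 3 positive, 1 negative pivots.
The rank is the number of nonzero pivots: 4.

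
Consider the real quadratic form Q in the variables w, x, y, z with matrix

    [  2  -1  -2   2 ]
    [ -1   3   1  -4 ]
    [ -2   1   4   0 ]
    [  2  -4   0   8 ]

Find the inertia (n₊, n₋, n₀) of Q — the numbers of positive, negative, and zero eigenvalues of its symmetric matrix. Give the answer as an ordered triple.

(4, 0, 0)

Congruent diagonalization of A (simultaneous row and column reduction) yields pivots 2, 5/2, 2, 2/5.
That gives 4 positive pivots.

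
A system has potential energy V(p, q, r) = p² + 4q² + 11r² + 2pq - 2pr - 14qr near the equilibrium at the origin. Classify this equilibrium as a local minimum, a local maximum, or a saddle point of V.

saddle point

The Hessian at the origin is H = [[2, 2, -2], [2, 8, -14], [-2, -14, 22]].
An LDLᵀ factorisation of H has diagonal entries 2, 6, -4.
That gives 2 positive, 1 negative pivots.
H is indefinite, so the origin is a saddle point.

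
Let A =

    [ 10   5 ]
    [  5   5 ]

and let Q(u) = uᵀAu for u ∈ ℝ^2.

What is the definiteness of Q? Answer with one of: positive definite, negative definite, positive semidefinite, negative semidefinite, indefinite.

positive definite

Symmetric row and column elimination reduces A to a congruent diagonal form with pivots 10, 5/2.
That gives 2 positive pivots.
Hence Q is positive definite.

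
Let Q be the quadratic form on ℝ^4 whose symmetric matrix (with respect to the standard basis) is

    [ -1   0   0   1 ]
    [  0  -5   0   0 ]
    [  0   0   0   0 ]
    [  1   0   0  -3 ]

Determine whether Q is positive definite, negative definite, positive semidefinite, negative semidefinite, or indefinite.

Congruent diagonalization of A (simultaneous row and column reduction) yields pivots -1, -5, 0, -2.
So there are 3 negative, 1 zero pivots.
Hence Q is negative semidefinite.

negative semidefinite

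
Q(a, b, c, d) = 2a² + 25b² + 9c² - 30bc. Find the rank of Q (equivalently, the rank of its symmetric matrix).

2

Write A = [[2, 0, 0, 0], [0, 25, -15, 0], [0, -15, 9, 0], [0, 0, 0, 0]].
Applying the same elementary operations to the rows and columns of A produces a congruent diagonal matrix with entries 2, 25, 0, 0.
That gives 2 positive, 2 zero pivots.
The rank is the number of nonzero pivots: 2.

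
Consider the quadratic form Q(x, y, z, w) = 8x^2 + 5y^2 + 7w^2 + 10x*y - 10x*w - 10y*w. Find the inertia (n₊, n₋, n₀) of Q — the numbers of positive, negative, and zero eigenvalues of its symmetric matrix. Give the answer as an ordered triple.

(3, 0, 1)

The associated matrix is A = [[8, 5, 0, -5], [5, 5, 0, -5], [0, 0, 0, 0], [-5, -5, 0, 7]].
Applying the same elementary operations to the rows and columns of A produces a congruent diagonal matrix with entries 8, 15/8, 0, 2.
That gives 3 positive, 1 zero pivots.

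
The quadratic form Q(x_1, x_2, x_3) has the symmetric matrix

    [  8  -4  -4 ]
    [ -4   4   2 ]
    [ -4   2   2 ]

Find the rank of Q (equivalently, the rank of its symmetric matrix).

Congruent diagonalization of A (simultaneous row and column reduction) yields pivots 8, 2, 0.
Counting signs: 2 positive, 1 zero.
The rank is the number of nonzero pivots: 2.

2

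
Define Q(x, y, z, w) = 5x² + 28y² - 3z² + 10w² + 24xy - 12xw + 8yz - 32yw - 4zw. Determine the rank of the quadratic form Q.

4

The associated matrix is A = [[5, 12, 0, -6], [12, 28, 4, -16], [0, 4, -3, -2], [-6, -16, -2, 10]].
Applying the same elementary operations to the rows and columns of A produces a congruent diagonal matrix with entries 5, -4/5, 17, 2/17.
That gives 3 positive, 1 negative pivots.
The rank is the number of nonzero pivots: 4.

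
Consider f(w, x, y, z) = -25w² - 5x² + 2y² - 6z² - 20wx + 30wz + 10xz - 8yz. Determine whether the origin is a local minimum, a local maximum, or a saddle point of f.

saddle point

The Hessian at the origin is H = [[-50, -20, 0, 30], [-20, -10, 0, 10], [0, 0, 4, -8], [30, 10, -8, -12]].
An LDLᵀ factorisation of H has diagonal entries -50, -2, 4, -8.
Counting signs: 1 positive, 3 negative.
H is indefinite, so the origin is a saddle point.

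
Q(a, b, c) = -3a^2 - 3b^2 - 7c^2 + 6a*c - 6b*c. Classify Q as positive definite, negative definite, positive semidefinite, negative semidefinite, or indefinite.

The symmetric matrix is A = [[-3, 0, 3], [0, -3, -3], [3, -3, -7]].
An LDLᵀ factorisation of A has diagonal entries -3, -3, -1.
Counting signs: 3 negative.
Hence Q is negative definite.

negative definite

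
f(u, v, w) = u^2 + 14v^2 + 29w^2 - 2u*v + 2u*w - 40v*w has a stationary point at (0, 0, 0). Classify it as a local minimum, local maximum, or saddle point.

local minimum

The Hessian at the origin is H = [[2, -2, 2], [-2, 28, -40], [2, -40, 58]].
Applying the same elementary operations to the rows and columns of H produces a congruent diagonal matrix with entries 2, 26, 6/13.
So there are 3 positive pivots.
H is positive definite, so the origin is a strict local minimum.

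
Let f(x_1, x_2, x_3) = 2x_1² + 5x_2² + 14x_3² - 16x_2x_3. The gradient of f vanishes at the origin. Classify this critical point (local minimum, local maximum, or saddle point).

The Hessian at the origin is H = [[4, 0, 0], [0, 10, -16], [0, -16, 28]].
Row-reducing H symmetrically gives the diagonal entries 4, 10, 12/5.
That gives 3 positive pivots.
H is positive definite, so the origin is a strict local minimum.

local minimum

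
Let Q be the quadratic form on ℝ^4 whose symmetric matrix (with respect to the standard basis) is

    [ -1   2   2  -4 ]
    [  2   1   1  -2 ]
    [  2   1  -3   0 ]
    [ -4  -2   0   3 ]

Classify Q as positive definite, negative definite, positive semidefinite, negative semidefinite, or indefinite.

Row-reducing A symmetrically gives the diagonal entries -1, 5, -4, 0.
That gives 1 positive, 2 negative, 1 zero pivots.
Hence Q is indefinite.

indefinite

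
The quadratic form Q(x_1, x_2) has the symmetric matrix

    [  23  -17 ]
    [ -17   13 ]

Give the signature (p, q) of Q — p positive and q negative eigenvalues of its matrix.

Symmetric row and column elimination reduces A to a congruent diagonal form with pivots 23, 10/23.
Counting signs: 2 positive.

(2, 0)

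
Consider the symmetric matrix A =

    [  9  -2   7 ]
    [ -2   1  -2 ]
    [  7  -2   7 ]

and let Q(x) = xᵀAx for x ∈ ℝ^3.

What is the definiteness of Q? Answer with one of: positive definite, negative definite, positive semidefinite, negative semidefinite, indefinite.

Row-reducing A symmetrically gives the diagonal entries 9, 5/9, 6/5.
So there are 3 positive pivots.
Hence Q is positive definite.

positive definite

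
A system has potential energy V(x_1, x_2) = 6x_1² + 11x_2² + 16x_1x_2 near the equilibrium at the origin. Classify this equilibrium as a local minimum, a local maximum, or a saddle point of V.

The Hessian at the origin is H = [[12, 16], [16, 22]].
det H = 12·22 − (16)² = 8 > 0 and H[1,1] = 12 > 0, so H is positive definite.
Therefore the origin is a local minimum.

local minimum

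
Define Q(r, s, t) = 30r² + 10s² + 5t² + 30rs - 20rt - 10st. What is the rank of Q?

The associated matrix is A = [[30, 15, -10], [15, 10, -5], [-10, -5, 5]].
Symmetric row and column elimination reduces A to a congruent diagonal form with pivots 30, 5/2, 5/3.
That gives 3 positive pivots.
The rank is the number of nonzero pivots: 3.

3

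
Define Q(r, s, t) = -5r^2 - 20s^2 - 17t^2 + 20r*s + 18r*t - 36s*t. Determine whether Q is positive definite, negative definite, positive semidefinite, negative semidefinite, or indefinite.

The symmetric matrix is A = [[-5, 10, 9], [10, -20, -18], [9, -18, -17]].
Congruent diagonalization of A (simultaneous row and column reduction) yields pivots -5, 0, -4/5.
That gives 2 negative, 1 zero pivots.
Hence Q is negative semidefinite.

negative semidefinite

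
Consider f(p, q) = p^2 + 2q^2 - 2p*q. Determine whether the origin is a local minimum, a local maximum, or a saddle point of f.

The Hessian at the origin is H = [[2, -2], [-2, 4]].
det H = 2·4 − (-2)² = 4 > 0 and H[1,1] = 2 > 0, so H is positive definite.
Therefore the origin is a local minimum.

local minimum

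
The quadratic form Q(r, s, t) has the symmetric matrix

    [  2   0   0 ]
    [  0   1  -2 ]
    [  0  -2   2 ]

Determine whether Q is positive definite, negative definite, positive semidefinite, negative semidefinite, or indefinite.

Row-reducing A symmetrically gives the diagonal entries 2, 1, -2.
So there are 2 positive, 1 negative pivots.
Hence Q is indefinite.

indefinite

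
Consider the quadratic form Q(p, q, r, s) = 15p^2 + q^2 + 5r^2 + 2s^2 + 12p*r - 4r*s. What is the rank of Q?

4

Write A = [[15, 0, 6, 0], [0, 1, 0, 0], [6, 0, 5, -2], [0, 0, -2, 2]].
An LDLᵀ factorisation of A has diagonal entries 15, 1, 13/5, 6/13.
That gives 4 positive pivots.
The rank is the number of nonzero pivots: 4.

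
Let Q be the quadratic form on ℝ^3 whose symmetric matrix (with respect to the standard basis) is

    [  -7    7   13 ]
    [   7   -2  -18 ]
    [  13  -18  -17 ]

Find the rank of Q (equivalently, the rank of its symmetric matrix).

An LDLᵀ factorisation of A has diagonal entries -7, 5, 15/7.
That gives 2 positive, 1 negative pivots.
The rank is the number of nonzero pivots: 3.

3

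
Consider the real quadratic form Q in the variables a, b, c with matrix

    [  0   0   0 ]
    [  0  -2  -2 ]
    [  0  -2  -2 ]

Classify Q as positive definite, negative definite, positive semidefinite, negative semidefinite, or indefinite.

Applying the same elementary operations to the rows and columns of A produces a congruent diagonal matrix with entries 0, -2, 0.
Counting signs: 1 negative, 2 zero.
Hence Q is negative semidefinite.

negative semidefinite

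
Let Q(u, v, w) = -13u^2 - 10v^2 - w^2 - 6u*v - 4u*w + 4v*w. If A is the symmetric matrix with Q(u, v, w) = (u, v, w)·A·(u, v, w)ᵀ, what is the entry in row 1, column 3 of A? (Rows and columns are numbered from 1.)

The coefficient of u·w in Q is -4. For a symmetric A this equals A[1,3] + A[3,1] = 2·A[1,3].
So A[1,3] = -4/2 = -2.

-2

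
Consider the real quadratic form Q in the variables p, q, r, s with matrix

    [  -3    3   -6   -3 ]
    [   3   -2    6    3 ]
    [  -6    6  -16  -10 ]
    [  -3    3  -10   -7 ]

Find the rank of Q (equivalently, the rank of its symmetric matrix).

Congruent diagonalization of A (simultaneous row and column reduction) yields pivots -3, 1, -4, 0.
That gives 1 positive, 2 negative, 1 zero pivots.
The rank is the number of nonzero pivots: 3.

3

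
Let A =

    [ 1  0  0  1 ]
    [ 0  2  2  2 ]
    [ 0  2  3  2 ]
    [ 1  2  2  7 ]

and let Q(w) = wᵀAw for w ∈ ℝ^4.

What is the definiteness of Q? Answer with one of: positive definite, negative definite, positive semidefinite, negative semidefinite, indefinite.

Leading principal minors: Δ_1 = 1, Δ_2 = 2, Δ_3 = 2, Δ_4 = 8.
All leading principal minors are positive, so by Sylvester's criterion Q is positive definite.

positive definite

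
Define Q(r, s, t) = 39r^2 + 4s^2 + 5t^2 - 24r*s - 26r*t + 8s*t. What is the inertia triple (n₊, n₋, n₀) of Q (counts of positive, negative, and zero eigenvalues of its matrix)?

The symmetric matrix is A = [[39, -12, -13], [-12, 4, 4], [-13, 4, 5]].
Row-reducing A symmetrically gives the diagonal entries 39, 4/13, 2/3.
Counting signs: 3 positive.

(3, 0, 0)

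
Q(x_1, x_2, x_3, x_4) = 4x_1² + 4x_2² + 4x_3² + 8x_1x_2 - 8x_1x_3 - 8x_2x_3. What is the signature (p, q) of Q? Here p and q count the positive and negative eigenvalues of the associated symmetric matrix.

Write A = [[4, 4, -4, 0], [4, 4, -4, 0], [-4, -4, 4, 0], [0, 0, 0, 0]].
Row-reducing A symmetrically gives the diagonal entries 4, 0, 0, 0.
So there are 1 positive, 3 zero pivots.

(1, 0)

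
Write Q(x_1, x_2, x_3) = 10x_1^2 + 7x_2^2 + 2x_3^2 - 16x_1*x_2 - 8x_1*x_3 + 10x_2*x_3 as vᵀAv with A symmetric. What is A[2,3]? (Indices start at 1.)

The coefficient of x_2·x_3 in Q is 10. For a symmetric A this equals A[2,3] + A[3,2] = 2·A[2,3].
So A[2,3] = 10/2 = 5.

5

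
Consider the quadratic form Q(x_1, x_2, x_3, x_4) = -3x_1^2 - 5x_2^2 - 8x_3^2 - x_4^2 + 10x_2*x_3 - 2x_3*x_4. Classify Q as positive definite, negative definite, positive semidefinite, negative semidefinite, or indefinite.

negative definite

The symmetric matrix of Q is A = [[-3, 0, 0, 0], [0, -5, 5, 0], [0, 5, -8, -1], [0, 0, -1, -1]].
Leading principal minors: Δ_1 = -3, Δ_2 = 15, Δ_3 = -45, Δ_4 = 30.
The signs alternate starting with Δ_1 < 0, so by Sylvester's criterion Q is negative definite.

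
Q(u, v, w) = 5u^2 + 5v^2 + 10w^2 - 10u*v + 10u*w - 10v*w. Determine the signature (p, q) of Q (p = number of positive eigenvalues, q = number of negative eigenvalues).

(2, 0)

The symmetric matrix is A = [[5, -5, 5], [-5, 5, -5], [5, -5, 10]].
Applying the same elementary operations to the rows and columns of A produces a congruent diagonal matrix with entries 5, 0, 5.
That gives 2 positive, 1 zero pivots.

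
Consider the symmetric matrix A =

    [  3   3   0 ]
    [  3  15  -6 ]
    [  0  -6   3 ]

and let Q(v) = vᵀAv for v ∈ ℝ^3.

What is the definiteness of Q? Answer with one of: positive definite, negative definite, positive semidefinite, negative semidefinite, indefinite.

Congruent diagonalization of A (simultaneous row and column reduction) yields pivots 3, 12, 0.
So there are 2 positive, 1 zero pivots.
Hence Q is positive semidefinite.

positive semidefinite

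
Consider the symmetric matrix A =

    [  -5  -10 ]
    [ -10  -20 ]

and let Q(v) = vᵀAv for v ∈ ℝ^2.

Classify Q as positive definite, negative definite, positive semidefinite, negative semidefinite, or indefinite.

negative semidefinite

For the 2×2 matrix [[-5, -10], [-10, -20]]: det = -5·-20 − (-10)² = 0, trace = -25.
det = 0 so one eigenvalue is zero; the form is semidefinite with the sign of the trace.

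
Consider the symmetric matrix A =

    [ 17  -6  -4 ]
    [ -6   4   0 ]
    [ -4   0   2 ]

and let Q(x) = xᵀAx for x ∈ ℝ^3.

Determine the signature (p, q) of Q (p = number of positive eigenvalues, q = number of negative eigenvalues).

(2, 0)

Applying the same elementary operations to the rows and columns of A produces a congruent diagonal matrix with entries 17, 32/17, 0.
That gives 2 positive, 1 zero pivots.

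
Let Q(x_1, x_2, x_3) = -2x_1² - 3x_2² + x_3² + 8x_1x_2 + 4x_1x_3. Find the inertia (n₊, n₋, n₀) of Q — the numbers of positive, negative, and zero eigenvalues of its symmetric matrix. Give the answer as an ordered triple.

(1, 2, 0)

The associated matrix is A = [[-2, 4, 2], [4, -3, 0], [2, 0, 1]].
An LDLᵀ factorisation of A has diagonal entries -2, 5, -1/5.
That gives 1 positive, 2 negative pivots.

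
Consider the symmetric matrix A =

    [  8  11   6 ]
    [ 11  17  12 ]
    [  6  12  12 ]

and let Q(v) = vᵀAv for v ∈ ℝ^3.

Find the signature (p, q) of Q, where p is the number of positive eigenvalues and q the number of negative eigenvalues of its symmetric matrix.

(2, 0)

Symmetric row and column elimination reduces A to a congruent diagonal form with pivots 8, 15/8, 0.
That gives 2 positive, 1 zero pivots.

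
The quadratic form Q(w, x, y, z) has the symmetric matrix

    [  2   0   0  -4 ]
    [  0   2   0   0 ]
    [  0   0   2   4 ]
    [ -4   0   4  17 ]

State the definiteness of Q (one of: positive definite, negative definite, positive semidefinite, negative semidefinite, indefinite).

Symmetric row and column elimination reduces A to a congruent diagonal form with pivots 2, 2, 2, 1.
That gives 4 positive pivots.
Hence Q is positive definite.

positive definite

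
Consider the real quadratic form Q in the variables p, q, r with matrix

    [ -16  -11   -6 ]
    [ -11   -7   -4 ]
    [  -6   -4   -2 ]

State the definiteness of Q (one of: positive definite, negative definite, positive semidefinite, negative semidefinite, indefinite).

indefinite

Row-reducing A symmetrically gives the diagonal entries -16, 9/16, 2/9.
Counting signs: 2 positive, 1 negative.
Hence Q is indefinite.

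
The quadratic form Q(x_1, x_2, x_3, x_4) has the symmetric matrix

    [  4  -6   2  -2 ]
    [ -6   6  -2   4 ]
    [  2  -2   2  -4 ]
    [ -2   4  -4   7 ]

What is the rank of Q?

4

Congruent diagonalization of A (simultaneous row and column reduction) yields pivots 4, -3, 4/3, 1.
That gives 3 positive, 1 negative pivots.
The rank is the number of nonzero pivots: 4.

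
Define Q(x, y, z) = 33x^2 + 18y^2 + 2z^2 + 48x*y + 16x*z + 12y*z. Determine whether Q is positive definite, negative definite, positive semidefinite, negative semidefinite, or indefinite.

positive semidefinite

The symmetric matrix is A = [[33, 24, 8], [24, 18, 6], [8, 6, 2]].
Row-reducing A symmetrically gives the diagonal entries 33, 6/11, 0.
So there are 2 positive, 1 zero pivots.
Hence Q is positive semidefinite.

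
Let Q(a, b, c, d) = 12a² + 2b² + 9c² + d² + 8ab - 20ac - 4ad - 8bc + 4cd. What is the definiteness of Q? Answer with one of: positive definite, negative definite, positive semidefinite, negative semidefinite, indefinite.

The symmetric matrix is A = [[12, 4, -10, -2], [4, 2, -4, 0], [-10, -4, 9, 2], [-2, 0, 2, 1]].
A is congruent to a diagonal matrix with 3 positive, 1 negative and 0 zero entries, so Q is indefinite.

indefinite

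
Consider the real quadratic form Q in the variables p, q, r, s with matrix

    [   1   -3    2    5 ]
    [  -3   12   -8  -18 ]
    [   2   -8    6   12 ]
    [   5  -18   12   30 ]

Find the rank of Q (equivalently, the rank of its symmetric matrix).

Applying the same elementary operations to the rows and columns of A produces a congruent diagonal matrix with entries 1, 3, 2/3, 2.
That gives 4 positive pivots.
The rank is the number of nonzero pivots: 4.

4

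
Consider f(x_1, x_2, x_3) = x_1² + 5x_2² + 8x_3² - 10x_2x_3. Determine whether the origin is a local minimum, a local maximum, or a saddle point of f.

local minimum

The Hessian at the origin is H = [[2, 0, 0], [0, 10, -10], [0, -10, 16]].
An LDLᵀ factorisation of H has diagonal entries 2, 10, 6.
That gives 3 positive pivots.
H is positive definite, so the origin is a strict local minimum.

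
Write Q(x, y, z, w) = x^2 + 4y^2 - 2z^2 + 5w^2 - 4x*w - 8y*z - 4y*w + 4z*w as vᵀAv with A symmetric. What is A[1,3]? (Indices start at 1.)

The coefficient of x·z in Q is 0. For a symmetric A this equals A[1,3] + A[3,1] = 2·A[1,3].
So A[1,3] = 0/2 = 0.

0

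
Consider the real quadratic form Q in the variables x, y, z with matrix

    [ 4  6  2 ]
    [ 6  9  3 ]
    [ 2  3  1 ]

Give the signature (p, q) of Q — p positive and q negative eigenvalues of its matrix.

(1, 0)

Row-reducing A symmetrically gives the diagonal entries 4, 0, 0.
Counting signs: 1 positive, 2 zero.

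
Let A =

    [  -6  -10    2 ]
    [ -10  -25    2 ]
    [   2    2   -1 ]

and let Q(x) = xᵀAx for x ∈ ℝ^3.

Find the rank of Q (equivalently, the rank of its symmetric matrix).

An LDLᵀ factorisation of A has diagonal entries -6, -25/3, -3/25.
So there are 3 negative pivots.
The rank is the number of nonzero pivots: 3.

3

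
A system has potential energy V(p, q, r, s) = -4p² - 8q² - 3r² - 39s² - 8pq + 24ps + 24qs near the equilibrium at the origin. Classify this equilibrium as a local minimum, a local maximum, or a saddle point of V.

The Hessian at the origin is H = [[-8, -8, 0, 24], [-8, -16, 0, 24], [0, 0, -6, 0], [24, 24, 0, -78]].
Applying the same elementary operations to the rows and columns of H produces a congruent diagonal matrix with entries -8, -8, -6, -6.
So there are 4 negative pivots.
H is negative definite, so the origin is a strict local maximum.

local maximum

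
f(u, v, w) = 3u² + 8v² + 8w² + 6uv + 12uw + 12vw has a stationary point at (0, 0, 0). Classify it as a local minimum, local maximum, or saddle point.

saddle point

The Hessian at the origin is H = [[6, 6, 12], [6, 16, 12], [12, 12, 16]].
Symmetric row and column elimination reduces H to a congruent diagonal form with pivots 6, 10, -8.
So there are 2 positive, 1 negative pivots.
H is indefinite, so the origin is a saddle point.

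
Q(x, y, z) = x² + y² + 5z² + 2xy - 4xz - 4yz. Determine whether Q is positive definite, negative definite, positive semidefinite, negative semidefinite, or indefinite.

positive semidefinite

The associated matrix is A = [[1, 1, -2], [1, 1, -2], [-2, -2, 5]].
Applying the same elementary operations to the rows and columns of A produces a congruent diagonal matrix with entries 1, 0, 1.
That gives 2 positive, 1 zero pivots.
Hence Q is positive semidefinite.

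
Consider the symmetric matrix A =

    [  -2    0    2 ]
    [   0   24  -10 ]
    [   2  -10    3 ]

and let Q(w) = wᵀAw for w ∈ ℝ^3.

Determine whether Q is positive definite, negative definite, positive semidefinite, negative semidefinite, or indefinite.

Applying the same elementary operations to the rows and columns of A produces a congruent diagonal matrix with entries -2, 24, 5/6.
Counting signs: 2 positive, 1 negative.
Hence Q is indefinite.

indefinite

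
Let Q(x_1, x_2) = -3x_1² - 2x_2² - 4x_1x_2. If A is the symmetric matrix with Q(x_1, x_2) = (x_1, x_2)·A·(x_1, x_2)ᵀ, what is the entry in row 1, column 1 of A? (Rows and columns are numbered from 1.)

The coefficient of x_1² in Q is -3, and that is exactly A[1,1].

-3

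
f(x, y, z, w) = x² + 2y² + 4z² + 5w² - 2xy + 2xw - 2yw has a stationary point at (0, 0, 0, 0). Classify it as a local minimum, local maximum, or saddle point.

The Hessian at the origin is H = [[2, -2, 0, 2], [-2, 4, 0, -2], [0, 0, 8, 0], [2, -2, 0, 10]].
Congruent diagonalization of H (simultaneous row and column reduction) yields pivots 2, 2, 8, 8.
Counting signs: 4 positive.
H is positive definite, so the origin is a strict local minimum.

local minimum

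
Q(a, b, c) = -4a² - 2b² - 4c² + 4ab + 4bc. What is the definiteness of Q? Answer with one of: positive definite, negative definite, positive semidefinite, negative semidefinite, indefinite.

negative semidefinite

The associated matrix is A = [[-4, 2, 0], [2, -2, 2], [0, 2, -4]].
Applying the same elementary operations to the rows and columns of A produces a congruent diagonal matrix with entries -4, -1, 0.
Counting signs: 2 negative, 1 zero.
Hence Q is negative semidefinite.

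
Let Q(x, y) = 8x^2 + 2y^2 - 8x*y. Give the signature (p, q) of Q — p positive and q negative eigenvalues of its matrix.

(1, 0)

The symmetric matrix is A = [[8, -4], [-4, 2]].
Symmetric row and column elimination reduces A to a congruent diagonal form with pivots 8, 0.
Counting signs: 1 positive, 1 zero.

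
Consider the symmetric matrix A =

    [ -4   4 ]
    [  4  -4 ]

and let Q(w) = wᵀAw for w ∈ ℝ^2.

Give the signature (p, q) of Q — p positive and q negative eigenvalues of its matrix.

Congruent diagonalization of A (simultaneous row and column reduction) yields pivots -4, 0.
So there are 1 negative, 1 zero pivots.

(0, 1)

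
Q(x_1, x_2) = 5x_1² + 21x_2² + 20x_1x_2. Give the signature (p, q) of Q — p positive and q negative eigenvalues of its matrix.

(2, 0)

The associated matrix is A = [[5, 10], [10, 21]].
An LDLᵀ factorisation of A has diagonal entries 5, 1.
So there are 2 positive pivots.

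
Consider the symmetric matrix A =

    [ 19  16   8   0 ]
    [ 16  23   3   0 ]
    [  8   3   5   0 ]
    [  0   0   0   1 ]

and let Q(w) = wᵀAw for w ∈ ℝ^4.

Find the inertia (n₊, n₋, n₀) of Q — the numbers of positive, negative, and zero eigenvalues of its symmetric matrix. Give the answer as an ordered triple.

(4, 0, 0)

Congruent diagonalization of A (simultaneous row and column reduction) yields pivots 19, 181/19, 30/181, 1.
So there are 4 positive pivots.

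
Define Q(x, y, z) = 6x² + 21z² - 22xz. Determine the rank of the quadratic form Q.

2

The associated matrix is A = [[6, 0, -11], [0, 0, 0], [-11, 0, 21]].
Row-reducing A symmetrically gives the diagonal entries 6, 0, 5/6.
So there are 2 positive, 1 zero pivots.
The rank is the number of nonzero pivots: 2.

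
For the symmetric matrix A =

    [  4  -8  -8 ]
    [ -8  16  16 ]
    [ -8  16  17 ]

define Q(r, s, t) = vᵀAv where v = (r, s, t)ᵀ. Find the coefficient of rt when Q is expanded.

-16

The coefficient of rt is A[1,3] + A[3,1] = 2·(-8) = -16.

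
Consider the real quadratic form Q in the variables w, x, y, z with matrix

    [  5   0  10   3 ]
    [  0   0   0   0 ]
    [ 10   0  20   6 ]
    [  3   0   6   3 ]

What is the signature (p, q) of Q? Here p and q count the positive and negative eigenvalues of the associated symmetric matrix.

(2, 0)

Row-reducing A symmetrically gives the diagonal entries 5, 0, 0, 6/5.
So there are 2 positive, 2 zero pivots.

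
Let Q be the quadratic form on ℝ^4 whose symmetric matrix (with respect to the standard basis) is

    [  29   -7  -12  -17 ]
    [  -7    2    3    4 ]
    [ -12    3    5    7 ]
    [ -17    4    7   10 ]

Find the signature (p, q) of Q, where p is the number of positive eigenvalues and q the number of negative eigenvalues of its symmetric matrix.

Congruent diagonalization of A (simultaneous row and column reduction) yields pivots 29, 9/29, 0, 0.
That gives 2 positive, 2 zero pivots.

(2, 0)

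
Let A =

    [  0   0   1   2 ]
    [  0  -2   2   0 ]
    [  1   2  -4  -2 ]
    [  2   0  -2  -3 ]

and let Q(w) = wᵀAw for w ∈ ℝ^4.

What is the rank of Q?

4

Row reduction of A gives 4 nonzero rows, so rank A = 4.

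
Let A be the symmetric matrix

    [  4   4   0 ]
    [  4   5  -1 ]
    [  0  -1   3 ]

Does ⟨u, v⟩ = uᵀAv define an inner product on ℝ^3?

Congruent diagonalization of A (simultaneous row and column reduction) yields pivots 4, 1, 2.
Counting signs: 3 positive.
Hence Q is positive definite.
⟨·,·⟩ is an inner product exactly when A is positive definite.

yes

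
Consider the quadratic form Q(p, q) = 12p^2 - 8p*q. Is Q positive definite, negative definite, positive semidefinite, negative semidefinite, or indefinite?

indefinite

The symmetric matrix of Q is [[12, -4], [-4, 0]].
For the 2×2 matrix [[12, -4], [-4, 0]]: det = 12·0 − (-4)² = -16, trace = 12.
det < 0 so the eigenvalues have opposite signs; the form is indefinite.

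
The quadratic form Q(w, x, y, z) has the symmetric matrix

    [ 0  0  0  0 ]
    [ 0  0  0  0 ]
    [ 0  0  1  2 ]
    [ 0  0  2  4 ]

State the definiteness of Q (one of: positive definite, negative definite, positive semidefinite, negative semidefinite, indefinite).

Row-reducing A symmetrically gives the diagonal entries 0, 0, 1, 0.
So there are 1 positive, 3 zero pivots.
Hence Q is positive semidefinite.

positive semidefinite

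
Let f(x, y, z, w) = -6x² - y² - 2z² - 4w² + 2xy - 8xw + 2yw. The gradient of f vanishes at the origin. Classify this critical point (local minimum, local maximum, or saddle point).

local maximum

The Hessian at the origin is H = [[-12, 2, 0, -8], [2, -2, 0, 2], [0, 0, -4, 0], [-8, 2, 0, -8]].
Row-reducing H symmetrically gives the diagonal entries -12, -5/3, -4, -12/5.
That gives 4 negative pivots.
H is negative definite, so the origin is a strict local maximum.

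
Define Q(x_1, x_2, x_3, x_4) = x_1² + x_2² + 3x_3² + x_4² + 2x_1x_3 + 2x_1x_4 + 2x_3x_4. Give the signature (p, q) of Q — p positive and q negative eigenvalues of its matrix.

The symmetric matrix is A = [[1, 0, 1, 1], [0, 1, 0, 0], [1, 0, 3, 1], [1, 0, 1, 1]].
Congruent diagonalization of A (simultaneous row and column reduction) yields pivots 1, 1, 2, 0.
So there are 3 positive, 1 zero pivots.

(3, 0)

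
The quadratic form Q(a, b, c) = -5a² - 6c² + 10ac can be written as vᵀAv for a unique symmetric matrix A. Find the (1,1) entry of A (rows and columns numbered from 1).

The coefficient of a² in Q is -5, and that is exactly A[1,1].

-5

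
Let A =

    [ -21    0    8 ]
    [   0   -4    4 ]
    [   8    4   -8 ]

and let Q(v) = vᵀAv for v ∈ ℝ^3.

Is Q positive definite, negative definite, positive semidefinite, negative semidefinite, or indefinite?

Leading principal minors: Δ_1 = -21, Δ_2 = 84, Δ_3 = -80.
The signs alternate starting with Δ_1 < 0, so by Sylvester's criterion Q is negative definite.

negative definite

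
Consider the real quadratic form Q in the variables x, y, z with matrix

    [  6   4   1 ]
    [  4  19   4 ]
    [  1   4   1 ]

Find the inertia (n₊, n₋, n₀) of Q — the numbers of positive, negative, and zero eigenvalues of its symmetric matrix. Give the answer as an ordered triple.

(3, 0, 0)

Congruent diagonalization of A (simultaneous row and column reduction) yields pivots 6, 49/3, 15/98.
That gives 3 positive pivots.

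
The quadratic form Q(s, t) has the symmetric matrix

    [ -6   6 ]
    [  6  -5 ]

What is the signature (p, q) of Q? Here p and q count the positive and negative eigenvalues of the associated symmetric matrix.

(1, 1)

Row-reducing A symmetrically gives the diagonal entries -6, 1.
Counting signs: 1 positive, 1 negative.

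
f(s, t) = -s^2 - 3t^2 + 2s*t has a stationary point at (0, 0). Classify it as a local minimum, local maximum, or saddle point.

local maximum

The Hessian at the origin is H = [[-2, 2], [2, -6]].
det H = -2·-6 − (2)² = 8 > 0 and H[1,1] = -2 < 0, so H is negative definite.
Therefore the origin is a local maximum.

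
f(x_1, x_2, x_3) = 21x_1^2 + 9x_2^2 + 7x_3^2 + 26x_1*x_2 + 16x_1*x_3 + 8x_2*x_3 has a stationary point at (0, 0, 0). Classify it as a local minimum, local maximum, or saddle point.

local minimum

The Hessian at the origin is H = [[42, 26, 16], [26, 18, 8], [16, 8, 14]].
Applying the same elementary operations to the rows and columns of H produces a congruent diagonal matrix with entries 42, 40/21, 6.
That gives 3 positive pivots.
H is positive definite, so the origin is a strict local minimum.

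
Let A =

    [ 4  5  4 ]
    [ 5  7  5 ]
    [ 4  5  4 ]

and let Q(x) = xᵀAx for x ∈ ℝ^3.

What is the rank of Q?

Row-reducing A symmetrically gives the diagonal entries 4, 3/4, 0.
So there are 2 positive, 1 zero pivots.
The rank is the number of nonzero pivots: 2.

2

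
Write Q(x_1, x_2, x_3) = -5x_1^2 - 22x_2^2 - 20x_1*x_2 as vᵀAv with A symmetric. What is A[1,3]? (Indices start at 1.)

The coefficient of x_1·x_3 in Q is 0. For a symmetric A this equals A[1,3] + A[3,1] = 2·A[1,3].
So A[1,3] = 0/2 = 0.

0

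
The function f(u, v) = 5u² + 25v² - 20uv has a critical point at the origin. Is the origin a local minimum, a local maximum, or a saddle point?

local minimum

The Hessian at the origin is H = [[10, -20], [-20, 50]].
det H = 10·50 − (-20)² = 100 > 0 and H[1,1] = 10 > 0, so H is positive definite.
Therefore the origin is a local minimum.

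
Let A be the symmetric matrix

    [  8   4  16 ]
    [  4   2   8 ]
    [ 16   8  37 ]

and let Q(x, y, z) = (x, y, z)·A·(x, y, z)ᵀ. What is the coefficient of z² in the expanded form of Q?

The coefficient of z² is the diagonal entry A[3,3] = 37.

37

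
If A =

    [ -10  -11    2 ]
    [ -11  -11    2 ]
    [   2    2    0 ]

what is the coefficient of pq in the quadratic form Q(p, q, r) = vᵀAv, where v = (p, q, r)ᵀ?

-22

The coefficient of pq is A[1,2] + A[2,1] = 2·(-11) = -22.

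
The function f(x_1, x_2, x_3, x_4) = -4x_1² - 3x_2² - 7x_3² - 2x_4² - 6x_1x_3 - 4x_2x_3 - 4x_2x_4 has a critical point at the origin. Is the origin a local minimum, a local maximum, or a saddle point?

local maximum

The Hessian at the origin is H = [[-8, 0, -6, 0], [0, -6, -4, -4], [-6, -4, -14, 0], [0, -4, 0, -4]].
Row-reducing H symmetrically gives the diagonal entries -8, -6, -41/6, -12/41.
So there are 4 negative pivots.
H is negative definite, so the origin is a strict local maximum.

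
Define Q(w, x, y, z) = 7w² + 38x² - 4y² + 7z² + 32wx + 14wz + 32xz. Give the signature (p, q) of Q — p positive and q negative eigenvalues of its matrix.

(2, 1)

Write A = [[7, 16, 0, 7], [16, 38, 0, 16], [0, 0, -4, 0], [7, 16, 0, 7]].
Row-reducing A symmetrically gives the diagonal entries 7, 10/7, -4, 0.
So there are 2 positive, 1 negative, 1 zero pivots.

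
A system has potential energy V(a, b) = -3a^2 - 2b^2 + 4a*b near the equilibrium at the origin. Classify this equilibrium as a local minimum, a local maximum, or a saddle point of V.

local maximum

The Hessian at the origin is H = [[-6, 4], [4, -4]].
det H = -6·-4 − (4)² = 8 > 0 and H[1,1] = -6 < 0, so H is negative definite.
Therefore the origin is a local maximum.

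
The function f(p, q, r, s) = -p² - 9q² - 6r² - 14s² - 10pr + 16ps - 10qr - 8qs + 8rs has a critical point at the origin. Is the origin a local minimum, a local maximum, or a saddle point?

saddle point

The Hessian at the origin is H = [[-2, 0, -10, 16], [0, -18, -10, -8], [-10, -10, -12, 8], [16, -8, 8, -28]].
Applying the same elementary operations to the rows and columns of H produces a congruent diagonal matrix with entries -2, -18, 392/9, -60/49.
Counting signs: 1 positive, 3 negative.
H is indefinite, so the origin is a saddle point.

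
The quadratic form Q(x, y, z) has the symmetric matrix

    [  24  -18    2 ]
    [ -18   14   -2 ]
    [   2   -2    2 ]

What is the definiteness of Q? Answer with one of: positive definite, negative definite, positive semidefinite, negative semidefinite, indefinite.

Congruent diagonalization of A (simultaneous row and column reduction) yields pivots 24, 1/2, 4/3.
Counting signs: 3 positive.
Hence Q is positive definite.

positive definite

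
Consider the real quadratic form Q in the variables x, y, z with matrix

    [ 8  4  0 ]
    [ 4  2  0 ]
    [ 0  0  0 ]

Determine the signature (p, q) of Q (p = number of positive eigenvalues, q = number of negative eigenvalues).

Applying the same elementary operations to the rows and columns of A produces a congruent diagonal matrix with entries 8, 0, 0.
So there are 1 positive, 2 zero pivots.

(1, 0)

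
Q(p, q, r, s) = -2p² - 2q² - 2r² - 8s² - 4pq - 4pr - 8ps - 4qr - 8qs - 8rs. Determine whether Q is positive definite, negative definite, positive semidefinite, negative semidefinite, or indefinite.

negative semidefinite

The symmetric matrix is A = [[-2, -2, -2, -4], [-2, -2, -2, -4], [-2, -2, -2, -4], [-4, -4, -4, -8]].
Applying the same elementary operations to the rows and columns of A produces a congruent diagonal matrix with entries -2, 0, 0, 0.
So there are 1 negative, 3 zero pivots.
Hence Q is negative semidefinite.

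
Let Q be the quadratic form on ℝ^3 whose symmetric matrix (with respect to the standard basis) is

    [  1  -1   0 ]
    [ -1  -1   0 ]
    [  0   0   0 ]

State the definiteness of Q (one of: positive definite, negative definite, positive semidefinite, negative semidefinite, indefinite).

indefinite

Row-reducing A symmetrically gives the diagonal entries 1, -2, 0.
Counting signs: 1 positive, 1 negative, 1 zero.
Hence Q is indefinite.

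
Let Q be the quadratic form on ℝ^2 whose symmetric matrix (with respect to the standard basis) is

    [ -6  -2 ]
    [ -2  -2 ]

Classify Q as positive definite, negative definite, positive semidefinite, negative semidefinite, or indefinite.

Leading principal minors: Δ_1 = -6, Δ_2 = 8.
The signs alternate starting with Δ_1 < 0, so by Sylvester's criterion Q is negative definite.

negative definite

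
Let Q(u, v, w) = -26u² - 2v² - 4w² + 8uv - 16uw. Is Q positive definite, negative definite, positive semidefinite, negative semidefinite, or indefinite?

negative definite

The symmetric matrix of Q is A = [[-26, 4, -8], [4, -2, 0], [-8, 0, -4]].
Leading principal minors: Δ_1 = -26, Δ_2 = 36, Δ_3 = -16.
The signs alternate starting with Δ_1 < 0, so by Sylvester's criterion Q is negative definite.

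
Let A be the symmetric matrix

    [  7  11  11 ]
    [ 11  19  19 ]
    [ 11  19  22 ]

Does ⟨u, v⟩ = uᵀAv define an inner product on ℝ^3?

yes

Row-reducing A symmetrically gives the diagonal entries 7, 12/7, 3.
Counting signs: 3 positive.
Hence Q is positive definite.
⟨·,·⟩ is an inner product exactly when A is positive definite.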